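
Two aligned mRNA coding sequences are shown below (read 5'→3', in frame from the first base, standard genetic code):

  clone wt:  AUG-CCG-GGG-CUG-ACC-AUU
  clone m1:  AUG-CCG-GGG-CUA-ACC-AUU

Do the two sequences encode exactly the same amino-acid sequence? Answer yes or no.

yes

Codon 1: AUG Met / AUG Met — identical.
Codon 2: CCG Pro / CCG Pro — identical.
Codon 3: GGG Gly / GGG Gly — identical.
Codon 4: CUG Leu / CUA Leu — synonymous.
Codon 5: ACC Thr / ACC Thr — identical.
Codon 6: AUU Ile / AUU Ile — identical.
Nonsynonymous differences: 0 → same protein.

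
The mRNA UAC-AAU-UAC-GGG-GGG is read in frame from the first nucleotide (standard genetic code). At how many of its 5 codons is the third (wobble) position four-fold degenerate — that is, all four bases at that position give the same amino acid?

2

Codon 1 UAC (Tyr): third position 2-fold.
Codon 2 AAU (Asn): third position 2-fold.
Codon 3 UAC (Tyr): third position 2-fold.
Codon 4 GGG (Gly): third position 4-fold.
Codon 5 GGG (Gly): third position 4-fold.
Four-fold degenerate third positions: 2.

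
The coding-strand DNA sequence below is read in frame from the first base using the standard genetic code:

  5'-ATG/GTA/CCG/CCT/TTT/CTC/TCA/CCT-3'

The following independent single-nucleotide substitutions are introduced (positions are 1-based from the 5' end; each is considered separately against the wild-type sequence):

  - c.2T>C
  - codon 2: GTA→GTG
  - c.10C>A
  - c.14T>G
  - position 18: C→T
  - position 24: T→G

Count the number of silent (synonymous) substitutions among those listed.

Codon 1: ATG (Met) → ACG (Thr) — missense.
Codon 2: GTA (Val) → GTG (Val) — synonymous.
Codon 4: CCT (Pro) → ACT (Thr) — missense.
Codon 5: TTT (Phe) → TGT (Cys) — missense.
Codon 6: CTC (Leu) → CTT (Leu) — synonymous.
Codon 8: CCT (Pro) → CCG (Pro) — synonymous.
Synonymous: 3 of 6.

3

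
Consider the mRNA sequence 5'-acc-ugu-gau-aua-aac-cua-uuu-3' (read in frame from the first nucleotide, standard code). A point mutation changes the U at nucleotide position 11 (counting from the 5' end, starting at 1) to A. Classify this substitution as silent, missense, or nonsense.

Position 11 falls in codon 4: AUA → Ile.
After the substitution the codon is AAA → Lys.
Ile ≠ Lys, so this is a missense mutation.

missense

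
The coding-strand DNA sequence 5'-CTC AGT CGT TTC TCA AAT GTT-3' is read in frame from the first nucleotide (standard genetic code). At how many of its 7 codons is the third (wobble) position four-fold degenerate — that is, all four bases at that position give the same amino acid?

Codon 1 CTC (Leu): third position 4-fold.
Codon 2 AGT (Ser): third position 2-fold.
Codon 3 CGT (Arg): third position 4-fold.
Codon 4 TTC (Phe): third position 2-fold.
Codon 5 TCA (Ser): third position 4-fold.
Codon 6 AAT (Asn): third position 2-fold.
Codon 7 GTT (Val): third position 4-fold.
Four-fold degenerate third positions: 4.

4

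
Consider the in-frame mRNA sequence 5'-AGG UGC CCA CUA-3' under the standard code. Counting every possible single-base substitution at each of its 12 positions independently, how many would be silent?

10

Codon 1 (AGG, Arg): 2 synonymous substitutions.
Codon 2 (UGC, Cys): 1 synonymous substitution.
Codon 3 (CCA, Pro): 3 synonymous substitutions.
Codon 4 (CUA, Leu): 4 synonymous substitutions.
Total: 2 + 1 + 3 + 4 = 10.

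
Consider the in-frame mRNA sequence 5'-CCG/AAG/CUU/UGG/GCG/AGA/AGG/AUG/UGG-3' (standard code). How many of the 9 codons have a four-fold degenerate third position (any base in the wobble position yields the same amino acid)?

Codon 1 CCG (Pro): third position 4-fold.
Codon 2 AAG (Lys): third position 2-fold.
Codon 3 CUU (Leu): third position 4-fold.
Codon 4 UGG (Trp): third position 1-fold.
Codon 5 GCG (Ala): third position 4-fold.
Codon 6 AGA (Arg): third position 2-fold.
Codon 7 AGG (Arg): third position 2-fold.
Codon 8 AUG (Met): third position 1-fold.
Codon 9 UGG (Trp): third position 1-fold.
Four-fold degenerate third positions: 3.

3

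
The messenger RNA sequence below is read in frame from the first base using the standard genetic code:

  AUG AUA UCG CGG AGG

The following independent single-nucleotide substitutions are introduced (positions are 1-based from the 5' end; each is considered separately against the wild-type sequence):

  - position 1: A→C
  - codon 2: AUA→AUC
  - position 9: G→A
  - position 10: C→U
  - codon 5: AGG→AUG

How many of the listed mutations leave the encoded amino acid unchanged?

2

Codon 1: AUG (Met) → CUG (Leu) — missense.
Codon 2: AUA (Ile) → AUC (Ile) — synonymous.
Codon 3: UCG (Ser) → UCA (Ser) — synonymous.
Codon 4: CGG (Arg) → UGG (Trp) — missense.
Codon 5: AGG (Arg) → AUG (Met) — missense.
Synonymous: 2 of 5.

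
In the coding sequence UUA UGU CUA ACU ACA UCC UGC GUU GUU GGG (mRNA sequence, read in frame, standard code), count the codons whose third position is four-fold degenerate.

Codon 1 UUA (Leu): third position 2-fold.
Codon 2 UGU (Cys): third position 2-fold.
Codon 3 CUA (Leu): third position 4-fold.
Codon 4 ACU (Thr): third position 4-fold.
Codon 5 ACA (Thr): third position 4-fold.
Codon 6 UCC (Ser): third position 4-fold.
Codon 7 UGC (Cys): third position 2-fold.
Codon 8 GUU (Val): third position 4-fold.
Codon 9 GUU (Val): third position 4-fold.
Codon 10 GGG (Gly): third position 4-fold.
Four-fold degenerate third positions: 7.

7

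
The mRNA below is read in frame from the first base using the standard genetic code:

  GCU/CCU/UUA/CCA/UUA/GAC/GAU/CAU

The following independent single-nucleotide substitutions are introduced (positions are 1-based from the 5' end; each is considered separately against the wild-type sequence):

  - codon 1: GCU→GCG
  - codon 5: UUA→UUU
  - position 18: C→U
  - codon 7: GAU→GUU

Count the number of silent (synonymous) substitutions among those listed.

2

Codon 1: GCU (Ala) → GCG (Ala) — synonymous.
Codon 5: UUA (Leu) → UUU (Phe) — missense.
Codon 6: GAC (Asp) → GAU (Asp) — synonymous.
Codon 7: GAU (Asp) → GUU (Val) — missense.
Synonymous: 2 of 4.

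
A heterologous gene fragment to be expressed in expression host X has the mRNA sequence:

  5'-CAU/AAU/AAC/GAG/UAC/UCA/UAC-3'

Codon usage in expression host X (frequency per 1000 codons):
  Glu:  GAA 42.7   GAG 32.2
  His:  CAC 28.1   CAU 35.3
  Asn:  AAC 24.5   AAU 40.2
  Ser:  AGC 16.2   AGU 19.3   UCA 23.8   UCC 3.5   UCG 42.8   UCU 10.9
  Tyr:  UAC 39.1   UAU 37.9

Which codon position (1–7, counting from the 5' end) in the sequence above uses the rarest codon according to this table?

6

Codon 1 CAU (His): 35.3 per 1000.
Codon 2 AAU (Asn): 40.2 per 1000.
Codon 3 AAC (Asn): 24.5 per 1000.
Codon 4 GAG (Glu): 32.2 per 1000.
Codon 5 UAC (Tyr): 39.1 per 1000.
Codon 6 UCA (Ser): 23.8 per 1000.
Codon 7 UAC (Tyr): 39.1 per 1000.
Lowest frequency is 23.8 at codon 6.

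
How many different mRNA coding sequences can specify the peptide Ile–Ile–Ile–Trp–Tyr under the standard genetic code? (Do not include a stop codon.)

54

Ile: 3 codons.
Ile: 3 codons.
Ile: 3 codons.
Trp: 1 codon.
Tyr: 2 codons.
3 × 3 × 3 × 1 × 2 = 54.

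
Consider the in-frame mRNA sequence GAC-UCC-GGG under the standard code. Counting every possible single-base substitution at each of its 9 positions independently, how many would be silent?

7

Codon 1 (GAC, Asp): 1 synonymous substitution.
Codon 2 (UCC, Ser): 3 synonymous substitutions.
Codon 3 (GGG, Gly): 3 synonymous substitutions.
Total: 1 + 3 + 3 = 7.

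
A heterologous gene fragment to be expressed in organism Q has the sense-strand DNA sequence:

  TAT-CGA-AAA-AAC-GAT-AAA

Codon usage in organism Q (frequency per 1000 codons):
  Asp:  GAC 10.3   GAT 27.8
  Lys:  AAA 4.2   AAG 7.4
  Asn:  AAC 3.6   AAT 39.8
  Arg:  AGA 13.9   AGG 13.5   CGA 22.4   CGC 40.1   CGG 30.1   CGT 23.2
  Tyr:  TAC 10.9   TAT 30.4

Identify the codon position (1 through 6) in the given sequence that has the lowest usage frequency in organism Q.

Codon 1 TAT (Tyr): 30.4 per 1000.
Codon 2 CGA (Arg): 22.4 per 1000.
Codon 3 AAA (Lys): 4.2 per 1000.
Codon 4 AAC (Asn): 3.6 per 1000.
Codon 5 GAT (Asp): 27.8 per 1000.
Codon 6 AAA (Lys): 4.2 per 1000.
Lowest frequency is 3.6 at codon 4.

4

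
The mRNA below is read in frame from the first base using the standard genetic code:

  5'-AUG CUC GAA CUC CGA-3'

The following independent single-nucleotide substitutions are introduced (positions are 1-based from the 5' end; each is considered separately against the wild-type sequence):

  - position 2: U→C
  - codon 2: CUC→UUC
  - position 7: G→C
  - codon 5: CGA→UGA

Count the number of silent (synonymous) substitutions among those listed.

Codon 1: AUG (Met) → ACG (Thr) — missense.
Codon 2: CUC (Leu) → UUC (Phe) — missense.
Codon 3: GAA (Glu) → CAA (Gln) — missense.
Codon 5: CGA (Arg) → UGA (Stop) — nonsense.
Synonymous: 0 of 4.

0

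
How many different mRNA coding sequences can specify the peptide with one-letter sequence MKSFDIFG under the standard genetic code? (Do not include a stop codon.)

1152

Met: 1 codon.
Lys: 2 codons.
Ser: 6 codons.
Phe: 2 codons.
Asp: 2 codons.
Ile: 3 codons.
Phe: 2 codons.
Gly: 4 codons.
1 × 2 × 6 × 2 × 2 × 3 × 2 × 4 = 1152.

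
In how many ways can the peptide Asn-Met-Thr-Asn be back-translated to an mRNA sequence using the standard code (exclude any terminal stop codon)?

16

Asn: 2 codons.
Met: 1 codon.
Thr: 4 codons.
Asn: 2 codons.
2 × 1 × 4 × 2 = 16.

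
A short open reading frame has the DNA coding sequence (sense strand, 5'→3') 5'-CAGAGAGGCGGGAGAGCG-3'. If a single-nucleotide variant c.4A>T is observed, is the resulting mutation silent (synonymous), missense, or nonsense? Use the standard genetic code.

nonsense

Position 4 falls in codon 2: AGA → Arg.
After the substitution the codon is TGA → Stop.
The new codon is a stop codon, so this is a nonsense mutation.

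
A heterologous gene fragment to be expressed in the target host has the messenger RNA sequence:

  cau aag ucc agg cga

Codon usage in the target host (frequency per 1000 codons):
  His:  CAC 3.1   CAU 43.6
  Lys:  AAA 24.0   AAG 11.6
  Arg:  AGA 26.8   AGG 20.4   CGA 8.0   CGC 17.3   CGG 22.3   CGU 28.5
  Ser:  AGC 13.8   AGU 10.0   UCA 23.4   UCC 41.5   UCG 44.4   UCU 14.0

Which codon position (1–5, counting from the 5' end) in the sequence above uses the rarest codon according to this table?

Codon 1 CAU (His): 43.6 per 1000.
Codon 2 AAG (Lys): 11.6 per 1000.
Codon 3 UCC (Ser): 41.5 per 1000.
Codon 4 AGG (Arg): 20.4 per 1000.
Codon 5 CGA (Arg): 8.0 per 1000.
Lowest frequency is 8.0 at codon 5.

5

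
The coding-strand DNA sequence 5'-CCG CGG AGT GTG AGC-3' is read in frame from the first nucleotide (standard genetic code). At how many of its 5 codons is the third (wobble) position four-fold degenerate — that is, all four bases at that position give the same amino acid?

Codon 1 CCG (Pro): third position 4-fold.
Codon 2 CGG (Arg): third position 4-fold.
Codon 3 AGT (Ser): third position 2-fold.
Codon 4 GTG (Val): third position 4-fold.
Codon 5 AGC (Ser): third position 2-fold.
Four-fold degenerate third positions: 3.

3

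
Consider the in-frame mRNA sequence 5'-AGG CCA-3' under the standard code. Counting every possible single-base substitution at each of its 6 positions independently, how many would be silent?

5

Codon 1 (AGG, Arg): 2 synonymous substitutions.
Codon 2 (CCA, Pro): 3 synonymous substitutions.
Total: 2 + 3 = 5.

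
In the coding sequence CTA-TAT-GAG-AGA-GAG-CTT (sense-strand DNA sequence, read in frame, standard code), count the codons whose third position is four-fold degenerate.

2

Codon 1 CTA (Leu): third position 4-fold.
Codon 2 TAT (Tyr): third position 2-fold.
Codon 3 GAG (Glu): third position 2-fold.
Codon 4 AGA (Arg): third position 2-fold.
Codon 5 GAG (Glu): third position 2-fold.
Codon 6 CTT (Leu): third position 4-fold.
Four-fold degenerate third positions: 2.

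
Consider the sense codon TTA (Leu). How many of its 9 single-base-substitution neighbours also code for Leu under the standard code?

Position 1: CTA → 1 synonymous.
Position 2: none → 0 synonymous.
Position 3: TTG → 1 synonymous.
Total: 1 + 0 + 1 = 2.

2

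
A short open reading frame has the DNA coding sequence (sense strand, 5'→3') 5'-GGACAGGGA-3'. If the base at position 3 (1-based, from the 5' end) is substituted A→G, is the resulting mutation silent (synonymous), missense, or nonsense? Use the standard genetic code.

Position 3 falls in codon 1: GGA → Gly.
After the substitution the codon is GGG → Gly.
Both encode Gly, so the change is synonymous.

silent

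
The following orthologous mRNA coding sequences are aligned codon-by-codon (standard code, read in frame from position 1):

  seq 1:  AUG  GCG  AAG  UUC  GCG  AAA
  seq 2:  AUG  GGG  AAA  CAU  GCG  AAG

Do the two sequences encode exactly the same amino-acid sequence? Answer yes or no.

Codon 1: AUG Met / AUG Met — identical.
Codon 2: GCG Ala / GGG Gly — nonsynonymous.
Codon 3: AAG Lys / AAA Lys — synonymous.
Codon 4: UUC Phe / CAU His — nonsynonymous.
Codon 5: GCG Ala / GCG Ala — identical.
Codon 6: AAA Lys / AAG Lys — synonymous.
Nonsynonymous differences: 2 → different protein.

no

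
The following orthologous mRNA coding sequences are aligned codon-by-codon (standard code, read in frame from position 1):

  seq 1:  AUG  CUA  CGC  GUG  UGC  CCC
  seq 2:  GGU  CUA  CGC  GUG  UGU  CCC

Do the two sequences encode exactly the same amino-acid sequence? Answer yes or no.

no

Codon 1: AUG Met / GGU Gly — nonsynonymous.
Codon 2: CUA Leu / CUA Leu — identical.
Codon 3: CGC Arg / CGC Arg — identical.
Codon 4: GUG Val / GUG Val — identical.
Codon 5: UGC Cys / UGU Cys — synonymous.
Codon 6: CCC Pro / CCC Pro — identical.
Nonsynonymous differences: 1 → different protein.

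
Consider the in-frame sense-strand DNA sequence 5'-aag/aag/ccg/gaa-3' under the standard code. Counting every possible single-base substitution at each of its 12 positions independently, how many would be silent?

Codon 1 (AAG, Lys): 1 synonymous substitution.
Codon 2 (AAG, Lys): 1 synonymous substitution.
Codon 3 (CCG, Pro): 3 synonymous substitutions.
Codon 4 (GAA, Glu): 1 synonymous substitution.
Total: 1 + 1 + 3 + 1 = 6.

6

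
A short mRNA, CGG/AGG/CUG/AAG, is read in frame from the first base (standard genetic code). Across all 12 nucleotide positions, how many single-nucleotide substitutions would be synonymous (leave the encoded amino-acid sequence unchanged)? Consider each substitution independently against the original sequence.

11

Codon 1 (CGG, Arg): 4 synonymous substitutions.
Codon 2 (AGG, Arg): 2 synonymous substitutions.
Codon 3 (CUG, Leu): 4 synonymous substitutions.
Codon 4 (AAG, Lys): 1 synonymous substitution.
Total: 4 + 2 + 4 + 1 = 11.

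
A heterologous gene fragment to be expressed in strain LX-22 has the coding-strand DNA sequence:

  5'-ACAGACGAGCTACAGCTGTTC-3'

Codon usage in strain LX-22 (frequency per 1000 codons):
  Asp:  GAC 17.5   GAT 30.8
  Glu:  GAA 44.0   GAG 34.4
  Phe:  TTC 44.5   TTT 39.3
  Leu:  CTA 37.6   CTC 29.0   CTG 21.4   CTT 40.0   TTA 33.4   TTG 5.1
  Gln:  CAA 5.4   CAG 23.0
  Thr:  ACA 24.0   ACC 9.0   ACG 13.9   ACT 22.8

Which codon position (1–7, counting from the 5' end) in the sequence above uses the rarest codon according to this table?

2

Codon 1 ACA (Thr): 24.0 per 1000.
Codon 2 GAC (Asp): 17.5 per 1000.
Codon 3 GAG (Glu): 34.4 per 1000.
Codon 4 CTA (Leu): 37.6 per 1000.
Codon 5 CAG (Gln): 23.0 per 1000.
Codon 6 CTG (Leu): 21.4 per 1000.
Codon 7 TTC (Phe): 44.5 per 1000.
Lowest frequency is 17.5 at codon 2.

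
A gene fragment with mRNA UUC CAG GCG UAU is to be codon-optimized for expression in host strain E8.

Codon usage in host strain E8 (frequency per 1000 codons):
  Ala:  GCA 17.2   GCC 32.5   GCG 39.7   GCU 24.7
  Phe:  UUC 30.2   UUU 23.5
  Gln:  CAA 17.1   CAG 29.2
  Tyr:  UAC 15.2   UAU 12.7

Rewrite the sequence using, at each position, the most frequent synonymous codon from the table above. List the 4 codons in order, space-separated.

Codon 1 (Phe): best is UUC at 30.2.
Codon 2 (Gln): best is CAG at 29.2.
Codon 3 (Ala): best is GCG at 39.7.
Codon 4 (Tyr): best is UAC at 15.2.

UUC CAG GCG UAC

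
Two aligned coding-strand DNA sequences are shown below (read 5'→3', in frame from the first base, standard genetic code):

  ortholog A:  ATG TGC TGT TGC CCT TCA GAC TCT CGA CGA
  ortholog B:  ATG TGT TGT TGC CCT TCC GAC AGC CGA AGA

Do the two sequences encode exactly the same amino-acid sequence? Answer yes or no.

Codon 1: ATG Met / ATG Met — identical.
Codon 2: TGC Cys / TGT Cys — synonymous.
Codon 3: TGT Cys / TGT Cys — identical.
Codon 4: TGC Cys / TGC Cys — identical.
Codon 5: CCT Pro / CCT Pro — identical.
Codon 6: TCA Ser / TCC Ser — synonymous.
Codon 7: GAC Asp / GAC Asp — identical.
Codon 8: TCT Ser / AGC Ser — synonymous.
Codon 9: CGA Arg / CGA Arg — identical.
Codon 10: CGA Arg / AGA Arg — synonymous.
Nonsynonymous differences: 0 → same protein.

yes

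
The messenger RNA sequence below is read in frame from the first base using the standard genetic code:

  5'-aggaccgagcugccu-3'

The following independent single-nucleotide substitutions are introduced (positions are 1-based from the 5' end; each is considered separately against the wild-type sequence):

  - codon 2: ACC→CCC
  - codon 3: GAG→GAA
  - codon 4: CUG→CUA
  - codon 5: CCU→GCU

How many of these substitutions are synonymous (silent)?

Codon 2: ACC (Thr) → CCC (Pro) — missense.
Codon 3: GAG (Glu) → GAA (Glu) — synonymous.
Codon 4: CUG (Leu) → CUA (Leu) — synonymous.
Codon 5: CCU (Pro) → GCU (Ala) — missense.
Synonymous: 2 of 4.

2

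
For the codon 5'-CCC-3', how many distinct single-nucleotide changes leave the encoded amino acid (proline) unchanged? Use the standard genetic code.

Position 1: none → 0 synonymous.
Position 2: none → 0 synonymous.
Position 3: CCT, CCA, CCG → 3 synonymous.
Total: 0 + 0 + 3 = 3.

3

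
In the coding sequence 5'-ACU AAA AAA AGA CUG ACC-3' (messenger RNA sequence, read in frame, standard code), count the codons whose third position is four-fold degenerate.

3

Codon 1 ACU (Thr): third position 4-fold.
Codon 2 AAA (Lys): third position 2-fold.
Codon 3 AAA (Lys): third position 2-fold.
Codon 4 AGA (Arg): third position 2-fold.
Codon 5 CUG (Leu): third position 4-fold.
Codon 6 ACC (Thr): third position 4-fold.
Four-fold degenerate third positions: 3.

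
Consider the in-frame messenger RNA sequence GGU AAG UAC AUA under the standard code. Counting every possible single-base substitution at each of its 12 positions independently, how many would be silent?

Codon 1 (GGU, Gly): 3 synonymous substitutions.
Codon 2 (AAG, Lys): 1 synonymous substitution.
Codon 3 (UAC, Tyr): 1 synonymous substitution.
Codon 4 (AUA, Ile): 2 synonymous substitutions.
Total: 3 + 1 + 1 + 2 = 7.

7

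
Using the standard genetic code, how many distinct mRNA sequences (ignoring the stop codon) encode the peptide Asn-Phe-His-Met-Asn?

16

Asn: 2 codons.
Phe: 2 codons.
His: 2 codons.
Met: 1 codon.
Asn: 2 codons.
2 × 2 × 2 × 1 × 2 = 16.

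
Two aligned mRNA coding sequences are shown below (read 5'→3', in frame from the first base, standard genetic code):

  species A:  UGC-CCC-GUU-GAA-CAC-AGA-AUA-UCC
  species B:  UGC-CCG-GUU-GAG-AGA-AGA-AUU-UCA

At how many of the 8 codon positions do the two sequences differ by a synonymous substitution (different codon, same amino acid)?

Codon 1: UGC Cys / UGC Cys — identical.
Codon 2: CCC Pro / CCG Pro — synonymous.
Codon 3: GUU Val / GUU Val — identical.
Codon 4: GAA Glu / GAG Glu — synonymous.
Codon 5: CAC His / AGA Arg — nonsynonymous.
Codon 6: AGA Arg / AGA Arg — identical.
Codon 7: AUA Ile / AUU Ile — synonymous.
Codon 8: UCC Ser / UCA Ser — synonymous.
Synonymous differences: 4.

4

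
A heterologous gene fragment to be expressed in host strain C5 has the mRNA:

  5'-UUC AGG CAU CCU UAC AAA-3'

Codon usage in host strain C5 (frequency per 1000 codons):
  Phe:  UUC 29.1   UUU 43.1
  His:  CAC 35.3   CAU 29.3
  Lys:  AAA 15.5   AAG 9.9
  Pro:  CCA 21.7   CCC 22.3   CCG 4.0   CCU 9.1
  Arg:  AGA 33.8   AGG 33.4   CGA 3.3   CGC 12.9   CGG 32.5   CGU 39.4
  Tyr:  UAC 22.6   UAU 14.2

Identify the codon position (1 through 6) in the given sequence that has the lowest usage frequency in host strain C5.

Codon 1 UUC (Phe): 29.1 per 1000.
Codon 2 AGG (Arg): 33.4 per 1000.
Codon 3 CAU (His): 29.3 per 1000.
Codon 4 CCU (Pro): 9.1 per 1000.
Codon 5 UAC (Tyr): 22.6 per 1000.
Codon 6 AAA (Lys): 15.5 per 1000.
Lowest frequency is 9.1 at codon 4.

4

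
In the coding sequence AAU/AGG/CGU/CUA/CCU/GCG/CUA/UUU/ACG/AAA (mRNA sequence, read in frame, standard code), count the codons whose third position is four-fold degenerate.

Codon 1 AAU (Asn): third position 2-fold.
Codon 2 AGG (Arg): third position 2-fold.
Codon 3 CGU (Arg): third position 4-fold.
Codon 4 CUA (Leu): third position 4-fold.
Codon 5 CCU (Pro): third position 4-fold.
Codon 6 GCG (Ala): third position 4-fold.
Codon 7 CUA (Leu): third position 4-fold.
Codon 8 UUU (Phe): third position 2-fold.
Codon 9 ACG (Thr): third position 4-fold.
Codon 10 AAA (Lys): third position 2-fold.
Four-fold degenerate third positions: 6.

6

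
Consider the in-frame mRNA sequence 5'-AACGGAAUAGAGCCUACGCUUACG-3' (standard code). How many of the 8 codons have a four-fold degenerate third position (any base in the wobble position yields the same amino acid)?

5

Codon 1 AAC (Asn): third position 2-fold.
Codon 2 GGA (Gly): third position 4-fold.
Codon 3 AUA (Ile): third position 3-fold.
Codon 4 GAG (Glu): third position 2-fold.
Codon 5 CCU (Pro): third position 4-fold.
Codon 6 ACG (Thr): third position 4-fold.
Codon 7 CUU (Leu): third position 4-fold.
Codon 8 ACG (Thr): third position 4-fold.
Four-fold degenerate third positions: 5.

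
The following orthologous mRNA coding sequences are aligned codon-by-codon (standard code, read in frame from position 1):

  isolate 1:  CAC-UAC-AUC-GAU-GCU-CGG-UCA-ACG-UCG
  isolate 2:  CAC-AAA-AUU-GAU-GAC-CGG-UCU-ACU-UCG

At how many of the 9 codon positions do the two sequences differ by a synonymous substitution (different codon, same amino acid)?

Codon 1: CAC His / CAC His — identical.
Codon 2: UAC Tyr / AAA Lys — nonsynonymous.
Codon 3: AUC Ile / AUU Ile — synonymous.
Codon 4: GAU Asp / GAU Asp — identical.
Codon 5: GCU Ala / GAC Asp — nonsynonymous.
Codon 6: CGG Arg / CGG Arg — identical.
Codon 7: UCA Ser / UCU Ser — synonymous.
Codon 8: ACG Thr / ACU Thr — synonymous.
Codon 9: UCG Ser / UCG Ser — identical.
Synonymous differences: 3.

3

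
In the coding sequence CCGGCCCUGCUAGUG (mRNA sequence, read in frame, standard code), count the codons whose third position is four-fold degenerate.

5

Codon 1 CCG (Pro): third position 4-fold.
Codon 2 GCC (Ala): third position 4-fold.
Codon 3 CUG (Leu): third position 4-fold.
Codon 4 CUA (Leu): third position 4-fold.
Codon 5 GUG (Val): third position 4-fold.
Four-fold degenerate third positions: 5.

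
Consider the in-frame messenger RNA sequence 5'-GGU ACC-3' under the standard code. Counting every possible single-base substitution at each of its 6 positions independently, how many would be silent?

6

Codon 1 (GGU, Gly): 3 synonymous substitutions.
Codon 2 (ACC, Thr): 3 synonymous substitutions.
Total: 3 + 3 = 6.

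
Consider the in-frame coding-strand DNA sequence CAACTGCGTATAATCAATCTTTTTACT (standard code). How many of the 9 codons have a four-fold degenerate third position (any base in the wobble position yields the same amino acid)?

Codon 1 CAA (Gln): third position 2-fold.
Codon 2 CTG (Leu): third position 4-fold.
Codon 3 CGT (Arg): third position 4-fold.
Codon 4 ATA (Ile): third position 3-fold.
Codon 5 ATC (Ile): third position 3-fold.
Codon 6 AAT (Asn): third position 2-fold.
Codon 7 CTT (Leu): third position 4-fold.
Codon 8 TTT (Phe): third position 2-fold.
Codon 9 ACT (Thr): third position 4-fold.
Four-fold degenerate third positions: 4.

4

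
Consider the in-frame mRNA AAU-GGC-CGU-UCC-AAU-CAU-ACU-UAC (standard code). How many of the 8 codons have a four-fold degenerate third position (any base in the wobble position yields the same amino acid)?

Codon 1 AAU (Asn): third position 2-fold.
Codon 2 GGC (Gly): third position 4-fold.
Codon 3 CGU (Arg): third position 4-fold.
Codon 4 UCC (Ser): third position 4-fold.
Codon 5 AAU (Asn): third position 2-fold.
Codon 6 CAU (His): third position 2-fold.
Codon 7 ACU (Thr): third position 4-fold.
Codon 8 UAC (Tyr): third position 2-fold.
Four-fold degenerate third positions: 4.

4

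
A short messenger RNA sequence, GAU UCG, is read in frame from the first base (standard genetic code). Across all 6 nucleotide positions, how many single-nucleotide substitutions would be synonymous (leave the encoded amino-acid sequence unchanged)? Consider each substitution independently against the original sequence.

4

Codon 1 (GAU, Asp): 1 synonymous substitution.
Codon 2 (UCG, Ser): 3 synonymous substitutions.
Total: 1 + 3 = 4.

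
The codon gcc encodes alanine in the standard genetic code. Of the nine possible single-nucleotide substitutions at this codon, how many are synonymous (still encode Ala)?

Position 1: none → 0 synonymous.
Position 2: none → 0 synonymous.
Position 3: GCU, GCA, GCG → 3 synonymous.
Total: 0 + 0 + 3 = 3.

3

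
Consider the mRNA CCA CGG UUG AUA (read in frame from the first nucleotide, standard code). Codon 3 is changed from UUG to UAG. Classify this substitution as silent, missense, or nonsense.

Position 8 falls in codon 3: UUG → Leu.
After the substitution the codon is UAG → Stop.
The new codon is a stop codon, so this is a nonsense mutation.

nonsense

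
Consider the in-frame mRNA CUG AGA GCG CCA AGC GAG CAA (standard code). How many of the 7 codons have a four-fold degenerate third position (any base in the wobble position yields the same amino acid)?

Codon 1 CUG (Leu): third position 4-fold.
Codon 2 AGA (Arg): third position 2-fold.
Codon 3 GCG (Ala): third position 4-fold.
Codon 4 CCA (Pro): third position 4-fold.
Codon 5 AGC (Ser): third position 2-fold.
Codon 6 GAG (Glu): third position 2-fold.
Codon 7 CAA (Gln): third position 2-fold.
Four-fold degenerate third positions: 3.

3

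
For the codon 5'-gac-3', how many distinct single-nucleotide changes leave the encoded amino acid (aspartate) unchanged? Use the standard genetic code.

Position 1: none → 0 synonymous.
Position 2: none → 0 synonymous.
Position 3: GAT → 1 synonymous.
Total: 0 + 0 + 1 = 1.

1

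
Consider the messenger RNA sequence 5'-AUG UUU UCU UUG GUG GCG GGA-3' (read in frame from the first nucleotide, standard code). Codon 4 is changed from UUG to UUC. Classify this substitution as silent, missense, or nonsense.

missense

Position 12 falls in codon 4: UUG → Leu.
After the substitution the codon is UUC → Phe.
Leu ≠ Phe, so this is a missense mutation.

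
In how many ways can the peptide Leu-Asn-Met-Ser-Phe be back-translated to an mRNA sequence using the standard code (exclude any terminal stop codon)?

Leu: 6 codons.
Asn: 2 codons.
Met: 1 codon.
Ser: 6 codons.
Phe: 2 codons.
6 × 2 × 1 × 6 × 2 = 144.

144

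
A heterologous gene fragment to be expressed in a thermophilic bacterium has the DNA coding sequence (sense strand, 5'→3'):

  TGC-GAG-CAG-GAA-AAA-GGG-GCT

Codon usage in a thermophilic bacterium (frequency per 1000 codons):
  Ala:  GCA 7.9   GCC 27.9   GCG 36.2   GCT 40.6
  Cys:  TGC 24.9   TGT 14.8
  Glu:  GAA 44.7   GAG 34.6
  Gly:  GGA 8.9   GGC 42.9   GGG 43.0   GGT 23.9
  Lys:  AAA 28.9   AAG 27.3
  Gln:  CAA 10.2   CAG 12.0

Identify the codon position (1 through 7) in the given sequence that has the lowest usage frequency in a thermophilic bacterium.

3

Codon 1 TGC (Cys): 24.9 per 1000.
Codon 2 GAG (Glu): 34.6 per 1000.
Codon 3 CAG (Gln): 12.0 per 1000.
Codon 4 GAA (Glu): 44.7 per 1000.
Codon 5 AAA (Lys): 28.9 per 1000.
Codon 6 GGG (Gly): 43.0 per 1000.
Codon 7 GCT (Ala): 40.6 per 1000.
Lowest frequency is 12.0 at codon 3.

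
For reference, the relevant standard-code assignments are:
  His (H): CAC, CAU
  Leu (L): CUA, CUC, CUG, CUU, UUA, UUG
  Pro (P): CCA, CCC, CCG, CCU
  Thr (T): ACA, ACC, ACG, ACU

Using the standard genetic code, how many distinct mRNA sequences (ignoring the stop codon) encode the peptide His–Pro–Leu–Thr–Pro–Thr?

His: 2 codons.
Pro: 4 codons.
Leu: 6 codons.
Thr: 4 codons.
Pro: 4 codons.
Thr: 4 codons.
2 × 4 × 6 × 4 × 4 × 4 = 3072.

3072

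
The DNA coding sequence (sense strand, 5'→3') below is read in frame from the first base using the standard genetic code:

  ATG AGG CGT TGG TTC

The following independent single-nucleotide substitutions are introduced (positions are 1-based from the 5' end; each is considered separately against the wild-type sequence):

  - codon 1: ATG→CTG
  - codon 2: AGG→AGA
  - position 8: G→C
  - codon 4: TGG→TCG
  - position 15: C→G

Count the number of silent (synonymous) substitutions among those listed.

Codon 1: ATG (Met) → CTG (Leu) — missense.
Codon 2: AGG (Arg) → AGA (Arg) — synonymous.
Codon 3: CGT (Arg) → CCT (Pro) — missense.
Codon 4: TGG (Trp) → TCG (Ser) — missense.
Codon 5: TTC (Phe) → TTG (Leu) — missense.
Synonymous: 1 of 5.

1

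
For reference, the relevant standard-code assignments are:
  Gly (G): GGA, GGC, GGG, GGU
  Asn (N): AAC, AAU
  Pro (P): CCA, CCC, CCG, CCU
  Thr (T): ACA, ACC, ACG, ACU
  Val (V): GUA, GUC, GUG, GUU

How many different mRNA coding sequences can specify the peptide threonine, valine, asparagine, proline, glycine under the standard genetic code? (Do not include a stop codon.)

Thr: 4 codons.
Val: 4 codons.
Asn: 2 codons.
Pro: 4 codons.
Gly: 4 codons.
4 × 4 × 2 × 4 × 4 = 512.

512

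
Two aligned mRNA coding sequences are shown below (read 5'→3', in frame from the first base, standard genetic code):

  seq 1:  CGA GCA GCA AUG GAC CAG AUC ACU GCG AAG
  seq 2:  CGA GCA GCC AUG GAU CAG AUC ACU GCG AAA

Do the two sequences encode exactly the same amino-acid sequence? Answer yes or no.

Codon 1: CGA Arg / CGA Arg — identical.
Codon 2: GCA Ala / GCA Ala — identical.
Codon 3: GCA Ala / GCC Ala — synonymous.
Codon 4: AUG Met / AUG Met — identical.
Codon 5: GAC Asp / GAU Asp — synonymous.
Codon 6: CAG Gln / CAG Gln — identical.
Codon 7: AUC Ile / AUC Ile — identical.
Codon 8: ACU Thr / ACU Thr — identical.
Codon 9: GCG Ala / GCG Ala — identical.
Codon 10: AAG Lys / AAA Lys — synonymous.
Nonsynonymous differences: 0 → same protein.

yes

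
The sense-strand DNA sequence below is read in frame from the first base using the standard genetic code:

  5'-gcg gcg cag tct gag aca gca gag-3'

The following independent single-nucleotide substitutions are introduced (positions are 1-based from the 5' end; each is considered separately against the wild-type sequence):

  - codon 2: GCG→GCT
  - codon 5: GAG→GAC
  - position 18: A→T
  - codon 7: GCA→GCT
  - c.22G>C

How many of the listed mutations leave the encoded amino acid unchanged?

3

Codon 2: GCG (Ala) → GCT (Ala) — synonymous.
Codon 5: GAG (Glu) → GAC (Asp) — missense.
Codon 6: ACA (Thr) → ACT (Thr) — synonymous.
Codon 7: GCA (Ala) → GCT (Ala) — synonymous.
Codon 8: GAG (Glu) → CAG (Gln) — missense.
Synonymous: 3 of 5.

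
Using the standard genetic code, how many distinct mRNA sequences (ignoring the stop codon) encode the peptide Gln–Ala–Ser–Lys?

96

Gln: 2 codons.
Ala: 4 codons.
Ser: 6 codons.
Lys: 2 codons.
2 × 4 × 6 × 2 = 96.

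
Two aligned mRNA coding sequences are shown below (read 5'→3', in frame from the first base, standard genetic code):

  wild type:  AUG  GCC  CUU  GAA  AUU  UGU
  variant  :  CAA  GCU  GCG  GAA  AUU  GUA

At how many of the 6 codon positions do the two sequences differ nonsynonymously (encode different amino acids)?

3

Codon 1: AUG Met / CAA Gln — nonsynonymous.
Codon 2: GCC Ala / GCU Ala — synonymous.
Codon 3: CUU Leu / GCG Ala — nonsynonymous.
Codon 4: GAA Glu / GAA Glu — identical.
Codon 5: AUU Ile / AUU Ile — identical.
Codon 6: UGU Cys / GUA Val — nonsynonymous.
Nonsynonymous differences: 3.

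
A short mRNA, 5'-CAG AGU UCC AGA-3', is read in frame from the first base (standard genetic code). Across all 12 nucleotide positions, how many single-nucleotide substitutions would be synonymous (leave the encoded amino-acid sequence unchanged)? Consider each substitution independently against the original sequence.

7

Codon 1 (CAG, Gln): 1 synonymous substitution.
Codon 2 (AGU, Ser): 1 synonymous substitution.
Codon 3 (UCC, Ser): 3 synonymous substitutions.
Codon 4 (AGA, Arg): 2 synonymous substitutions.
Total: 1 + 1 + 3 + 2 = 7.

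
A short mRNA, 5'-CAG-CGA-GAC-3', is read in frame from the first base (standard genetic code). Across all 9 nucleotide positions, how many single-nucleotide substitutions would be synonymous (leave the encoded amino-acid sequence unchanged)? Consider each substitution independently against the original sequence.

6

Codon 1 (CAG, Gln): 1 synonymous substitution.
Codon 2 (CGA, Arg): 4 synonymous substitutions.
Codon 3 (GAC, Asp): 1 synonymous substitution.
Total: 1 + 4 + 1 = 6.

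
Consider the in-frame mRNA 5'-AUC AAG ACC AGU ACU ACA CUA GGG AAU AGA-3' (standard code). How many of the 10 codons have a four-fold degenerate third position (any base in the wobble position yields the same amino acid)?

Codon 1 AUC (Ile): third position 3-fold.
Codon 2 AAG (Lys): third position 2-fold.
Codon 3 ACC (Thr): third position 4-fold.
Codon 4 AGU (Ser): third position 2-fold.
Codon 5 ACU (Thr): third position 4-fold.
Codon 6 ACA (Thr): third position 4-fold.
Codon 7 CUA (Leu): third position 4-fold.
Codon 8 GGG (Gly): third position 4-fold.
Codon 9 AAU (Asn): third position 2-fold.
Codon 10 AGA (Arg): third position 2-fold.
Four-fold degenerate third positions: 5.

5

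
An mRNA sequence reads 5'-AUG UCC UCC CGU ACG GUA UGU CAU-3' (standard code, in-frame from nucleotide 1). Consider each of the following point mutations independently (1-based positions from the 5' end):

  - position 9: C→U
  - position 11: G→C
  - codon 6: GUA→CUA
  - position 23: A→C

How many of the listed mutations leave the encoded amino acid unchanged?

1

Codon 3: UCC (Ser) → UCU (Ser) — synonymous.
Codon 4: CGU (Arg) → CCU (Pro) — missense.
Codon 6: GUA (Val) → CUA (Leu) — missense.
Codon 8: CAU (His) → CCU (Pro) — missense.
Synonymous: 1 of 4.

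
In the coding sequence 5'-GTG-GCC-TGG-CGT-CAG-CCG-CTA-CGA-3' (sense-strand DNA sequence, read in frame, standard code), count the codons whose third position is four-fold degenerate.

Codon 1 GTG (Val): third position 4-fold.
Codon 2 GCC (Ala): third position 4-fold.
Codon 3 TGG (Trp): third position 1-fold.
Codon 4 CGT (Arg): third position 4-fold.
Codon 5 CAG (Gln): third position 2-fold.
Codon 6 CCG (Pro): third position 4-fold.
Codon 7 CTA (Leu): third position 4-fold.
Codon 8 CGA (Arg): third position 4-fold.
Four-fold degenerate third positions: 6.

6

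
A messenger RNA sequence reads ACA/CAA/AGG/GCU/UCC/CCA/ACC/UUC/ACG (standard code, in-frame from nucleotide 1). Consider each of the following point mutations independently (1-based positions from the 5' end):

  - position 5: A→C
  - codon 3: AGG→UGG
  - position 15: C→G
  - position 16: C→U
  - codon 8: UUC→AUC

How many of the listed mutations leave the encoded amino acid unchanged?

1

Codon 2: CAA (Gln) → CCA (Pro) — missense.
Codon 3: AGG (Arg) → UGG (Trp) — missense.
Codon 5: UCC (Ser) → UCG (Ser) — synonymous.
Codon 6: CCA (Pro) → UCA (Ser) — missense.
Codon 8: UUC (Phe) → AUC (Ile) — missense.
Synonymous: 1 of 5.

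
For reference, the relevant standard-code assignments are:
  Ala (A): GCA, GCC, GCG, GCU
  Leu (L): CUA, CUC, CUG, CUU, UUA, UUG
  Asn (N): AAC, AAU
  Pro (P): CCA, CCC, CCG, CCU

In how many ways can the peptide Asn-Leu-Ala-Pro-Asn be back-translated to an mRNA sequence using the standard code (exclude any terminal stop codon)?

384

Asn: 2 codons.
Leu: 6 codons.
Ala: 4 codons.
Pro: 4 codons.
Asn: 2 codons.
2 × 6 × 4 × 4 × 2 = 384.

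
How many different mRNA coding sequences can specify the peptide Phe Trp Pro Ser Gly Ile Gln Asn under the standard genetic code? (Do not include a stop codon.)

2304

Phe: 2 codons.
Trp: 1 codon.
Pro: 4 codons.
Ser: 6 codons.
Gly: 4 codons.
Ile: 3 codons.
Gln: 2 codons.
Asn: 2 codons.
2 × 1 × 4 × 6 × 4 × 3 × 2 × 2 = 2304.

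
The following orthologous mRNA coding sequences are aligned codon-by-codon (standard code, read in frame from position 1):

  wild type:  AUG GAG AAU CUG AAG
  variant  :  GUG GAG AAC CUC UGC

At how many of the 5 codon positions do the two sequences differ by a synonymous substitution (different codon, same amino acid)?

2

Codon 1: AUG Met / GUG Val — nonsynonymous.
Codon 2: GAG Glu / GAG Glu — identical.
Codon 3: AAU Asn / AAC Asn — synonymous.
Codon 4: CUG Leu / CUC Leu — synonymous.
Codon 5: AAG Lys / UGC Cys — nonsynonymous.
Synonymous differences: 2.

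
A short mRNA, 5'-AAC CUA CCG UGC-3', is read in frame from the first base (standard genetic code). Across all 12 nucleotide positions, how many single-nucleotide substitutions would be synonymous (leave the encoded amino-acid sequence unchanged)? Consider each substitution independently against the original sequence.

9

Codon 1 (AAC, Asn): 1 synonymous substitution.
Codon 2 (CUA, Leu): 4 synonymous substitutions.
Codon 3 (CCG, Pro): 3 synonymous substitutions.
Codon 4 (UGC, Cys): 1 synonymous substitution.
Total: 1 + 4 + 3 + 1 = 9.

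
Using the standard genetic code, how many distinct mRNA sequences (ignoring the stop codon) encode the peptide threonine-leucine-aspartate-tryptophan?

Thr: 4 codons.
Leu: 6 codons.
Asp: 2 codons.
Trp: 1 codon.
4 × 6 × 2 × 1 = 48.

48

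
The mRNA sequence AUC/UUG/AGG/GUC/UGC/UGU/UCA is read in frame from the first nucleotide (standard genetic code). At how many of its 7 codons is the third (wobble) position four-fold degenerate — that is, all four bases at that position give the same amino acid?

Codon 1 AUC (Ile): third position 3-fold.
Codon 2 UUG (Leu): third position 2-fold.
Codon 3 AGG (Arg): third position 2-fold.
Codon 4 GUC (Val): third position 4-fold.
Codon 5 UGC (Cys): third position 2-fold.
Codon 6 UGU (Cys): third position 2-fold.
Codon 7 UCA (Ser): third position 4-fold.
Four-fold degenerate third positions: 2.

2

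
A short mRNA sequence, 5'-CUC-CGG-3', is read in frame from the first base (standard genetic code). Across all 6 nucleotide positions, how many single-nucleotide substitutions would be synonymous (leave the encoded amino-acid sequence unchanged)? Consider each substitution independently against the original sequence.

7

Codon 1 (CUC, Leu): 3 synonymous substitutions.
Codon 2 (CGG, Arg): 4 synonymous substitutions.
Total: 3 + 4 = 7.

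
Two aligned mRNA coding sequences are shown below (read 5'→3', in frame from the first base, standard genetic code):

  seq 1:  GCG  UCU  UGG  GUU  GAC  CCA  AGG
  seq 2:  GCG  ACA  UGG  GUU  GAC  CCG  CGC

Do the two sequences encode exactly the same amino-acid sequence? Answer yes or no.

no

Codon 1: GCG Ala / GCG Ala — identical.
Codon 2: UCU Ser / ACA Thr — nonsynonymous.
Codon 3: UGG Trp / UGG Trp — identical.
Codon 4: GUU Val / GUU Val — identical.
Codon 5: GAC Asp / GAC Asp — identical.
Codon 6: CCA Pro / CCG Pro — synonymous.
Codon 7: AGG Arg / CGC Arg — synonymous.
Nonsynonymous differences: 1 → different protein.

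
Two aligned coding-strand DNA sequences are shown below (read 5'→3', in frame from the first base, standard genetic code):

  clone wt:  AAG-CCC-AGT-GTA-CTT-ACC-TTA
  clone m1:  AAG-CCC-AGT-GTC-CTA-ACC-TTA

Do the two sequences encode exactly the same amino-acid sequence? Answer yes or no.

Codon 1: AAG Lys / AAG Lys — identical.
Codon 2: CCC Pro / CCC Pro — identical.
Codon 3: AGT Ser / AGT Ser — identical.
Codon 4: GTA Val / GTC Val — synonymous.
Codon 5: CTT Leu / CTA Leu — synonymous.
Codon 6: ACC Thr / ACC Thr — identical.
Codon 7: TTA Leu / TTA Leu — identical.
Nonsynonymous differences: 0 → same protein.

yes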